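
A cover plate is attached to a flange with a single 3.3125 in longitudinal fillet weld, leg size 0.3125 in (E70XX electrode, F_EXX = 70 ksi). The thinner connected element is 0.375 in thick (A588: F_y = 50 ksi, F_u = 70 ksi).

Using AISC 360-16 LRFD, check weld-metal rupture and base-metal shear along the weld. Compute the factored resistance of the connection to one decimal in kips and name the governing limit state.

Weld metal: throat = 0.707×0.3125 = 0.22094 in, L = 3.3125 in. φR_n = 0.75 × 0.6 × 70 × 0.22094 × 3.3125 = 23.1 kips.
Base metal shear (0.375 in plate): yield φR_n = 1.0×0.6×50×0.375×3.3125 = 37.3 kips; rupture φR_n = 0.75×0.6×70×0.375×3.3125 = 39.1 kips; take 37.3 kips (yield).
Governing: min(23.1, 37.3) = 23.1 kips → weld metal.

23.1 kips (weld metal governs)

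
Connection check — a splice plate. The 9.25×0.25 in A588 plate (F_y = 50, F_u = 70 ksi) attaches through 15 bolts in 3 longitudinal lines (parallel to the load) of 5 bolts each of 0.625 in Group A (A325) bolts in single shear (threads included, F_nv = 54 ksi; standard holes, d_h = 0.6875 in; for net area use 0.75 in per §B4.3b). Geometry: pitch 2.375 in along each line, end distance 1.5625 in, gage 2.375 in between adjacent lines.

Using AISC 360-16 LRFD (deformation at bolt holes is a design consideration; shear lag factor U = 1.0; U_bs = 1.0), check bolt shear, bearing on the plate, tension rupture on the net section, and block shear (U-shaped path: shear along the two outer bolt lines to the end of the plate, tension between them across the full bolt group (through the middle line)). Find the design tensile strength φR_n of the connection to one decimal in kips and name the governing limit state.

Bolt shear: A_b = π(0.625)²/4 = 0.3068 in². φR_n = 0.75 × 54 × 0.3068 × 15 × 1 = 186.4 kips.
Bearing (0.25 in plate, F_u = 70 ksi): end bolts L_c = 1.5625 − 0.6875/2 = 1.21875, R_n = min(1.2×1.21875×0.25×70, 2.4×0.625×0.25×70) = 25.594 kips/bolt; interior L_c = 2.375 − 0.6875 = 1.6875, R_n = 26.25 kips/bolt. φR_n = 0.75 × (3×25.594 + 12×26.25) = 293.8 kips.
Tension rupture (net): A_n = (9.25 − 3×0.75)×0.25 = 1.75 in² (U = 1.0, A_e = A_n). φR_n = 0.75 × 70 × 1.75 = 91.9 kips.
Block shear: shear path 2×[1.5625+4×2.375] = 2×11.0625 in, A_gv = 5.5313, A_nv = 2×(11.0625 − 4.5×0.75)×0.25 = 3.8438 in²; tension across gage: (4.75 − 2×0.75)×0.25 = 0.8125 in². R_n = min(0.6×70×3.8438, 0.6×50×5.5313) + 1.0×70×0.8125 = min(161.44, 165.94) + 56.875 = 218.32 kips. φR_n = 0.75 × 218.32 = 163.7 kips.
Governing: min(186.4, 293.8, 91.9, 163.7) = 91.9 kips → net-section rupture.

91.9 kips (net-section rupture governs)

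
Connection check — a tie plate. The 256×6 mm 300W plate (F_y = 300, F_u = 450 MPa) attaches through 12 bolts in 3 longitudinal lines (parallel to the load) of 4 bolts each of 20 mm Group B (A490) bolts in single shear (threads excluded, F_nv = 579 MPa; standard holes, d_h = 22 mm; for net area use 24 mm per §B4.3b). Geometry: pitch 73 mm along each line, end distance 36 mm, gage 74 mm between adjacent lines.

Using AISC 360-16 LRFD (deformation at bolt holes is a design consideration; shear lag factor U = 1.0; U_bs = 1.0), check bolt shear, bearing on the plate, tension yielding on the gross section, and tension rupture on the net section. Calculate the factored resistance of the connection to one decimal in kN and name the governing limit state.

Bolt shear: A_b = π(20)²/4 = 314.16 mm². φR_n = 0.75 × 579 × 314.16 × 12 × 1 = 1637.1 kN.
Bearing (6 mm plate, F_u = 450 MPa): end bolts L_c = 36 − 22/2 = 25, R_n = min(1.2×25×6×450, 2.4×20×6×450) = 81 kN/bolt; interior L_c = 73 − 22 = 51, R_n = 129.6 kN/bolt. φR_n = 0.75 × (3×81 + 9×129.6) = 1057.1 kN.
Tension yield (gross): A_g = 256×6 = 1536 mm². φR_n = 0.90 × 300 × 1536 = 414.7 kN.
Tension rupture (net): A_n = (256 − 3×24)×6 = 1104 mm² (U = 1.0, A_e = A_n). φR_n = 0.75 × 450 × 1104 = 372.6 kN.
Governing: min(1637.1, 1057.1, 414.7, 372.6) = 372.6 kN → net-section rupture.

372.6 kN (net-section rupture governs)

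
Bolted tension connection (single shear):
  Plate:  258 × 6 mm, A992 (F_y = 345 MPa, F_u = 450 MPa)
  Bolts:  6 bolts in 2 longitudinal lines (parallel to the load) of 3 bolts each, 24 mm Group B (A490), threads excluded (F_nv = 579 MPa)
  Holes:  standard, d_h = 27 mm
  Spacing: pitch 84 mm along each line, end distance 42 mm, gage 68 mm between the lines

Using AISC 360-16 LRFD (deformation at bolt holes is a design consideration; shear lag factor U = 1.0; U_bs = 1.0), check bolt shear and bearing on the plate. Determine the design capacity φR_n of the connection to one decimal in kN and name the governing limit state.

605.1 kN (bearing governs)

Bolt shear: A_b = π(24)²/4 = 452.39 mm². φR_n = 0.75 × 579 × 452.39 × 6 × 1 = 1178.7 kN.
Bearing (6 mm plate, F_u = 450 MPa): end bolts L_c = 42 − 27/2 = 28.5, R_n = min(1.2×28.5×6×450, 2.4×24×6×450) = 92.34 kN/bolt; interior L_c = 84 − 27 = 57, R_n = 155.52 kN/bolt. φR_n = 0.75 × (2×92.34 + 4×155.52) = 605.1 kN.
Governing: min(1178.7, 605.1) = 605.1 kN → bearing.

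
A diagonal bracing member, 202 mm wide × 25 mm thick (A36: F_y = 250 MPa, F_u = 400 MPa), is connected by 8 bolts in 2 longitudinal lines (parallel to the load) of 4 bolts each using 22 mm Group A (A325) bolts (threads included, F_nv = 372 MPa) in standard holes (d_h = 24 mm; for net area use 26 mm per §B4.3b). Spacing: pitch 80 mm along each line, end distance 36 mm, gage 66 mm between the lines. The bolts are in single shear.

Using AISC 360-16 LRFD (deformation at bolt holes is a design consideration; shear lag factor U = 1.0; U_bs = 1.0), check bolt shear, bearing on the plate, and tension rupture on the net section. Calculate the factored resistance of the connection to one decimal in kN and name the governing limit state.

848.5 kN (bolt shear governs)

Bolt shear: A_b = π(22)²/4 = 380.13 mm². φR_n = 0.75 × 372 × 380.13 × 8 × 1 = 848.5 kN.
Bearing (25 mm plate, F_u = 400 MPa): end bolts L_c = 36 − 24/2 = 24, R_n = min(1.2×24×25×400, 2.4×22×25×400) = 288 kN/bolt; interior L_c = 80 − 24 = 56, R_n = 528 kN/bolt. φR_n = 0.75 × (2×288 + 6×528) = 2808.0 kN.
Tension rupture (net): A_n = (202 − 2×26)×25 = 3750 mm² (U = 1.0, A_e = A_n). φR_n = 0.75 × 400 × 3750 = 1125.0 kN.
Governing: min(848.5, 2808.0, 1125.0) = 848.5 kN → bolt shear.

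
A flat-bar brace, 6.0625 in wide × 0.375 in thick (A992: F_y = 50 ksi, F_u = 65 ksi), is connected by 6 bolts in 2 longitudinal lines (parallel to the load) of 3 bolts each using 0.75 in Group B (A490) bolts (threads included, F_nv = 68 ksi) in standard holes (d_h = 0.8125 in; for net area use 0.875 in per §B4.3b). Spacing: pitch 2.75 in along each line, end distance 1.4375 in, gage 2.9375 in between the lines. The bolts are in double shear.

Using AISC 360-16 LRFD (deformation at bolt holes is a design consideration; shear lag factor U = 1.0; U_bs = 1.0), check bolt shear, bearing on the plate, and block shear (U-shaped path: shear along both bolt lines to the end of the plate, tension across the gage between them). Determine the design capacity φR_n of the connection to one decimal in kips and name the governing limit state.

Bolt shear: A_b = π(0.75)²/4 = 0.44179 in². φR_n = 0.75 × 68 × 0.44179 × 6 × 2 = 270.4 kips.
Bearing (0.375 in plate, F_u = 65 ksi): end bolts L_c = 1.4375 − 0.8125/2 = 1.03125, R_n = min(1.2×1.03125×0.375×65, 2.4×0.75×0.375×65) = 30.164 kips/bolt; interior L_c = 2.75 − 0.8125 = 1.9375, R_n = 43.875 kips/bolt. φR_n = 0.75 × (2×30.164 + 4×43.875) = 176.9 kips.
Block shear: shear path 2×[1.4375+2×2.75] = 2×6.9375 in, A_gv = 5.2031, A_nv = 2×(6.9375 − 2.5×0.875)×0.375 = 3.5625 in²; tension across gage: (2.9375 − 1×0.875)×0.375 = 0.77344 in². R_n = min(0.6×65×3.5625, 0.6×50×5.2031) + 1.0×65×0.77344 = min(138.94, 156.09) + 50.274 = 189.21 kips. φR_n = 0.75 × 189.21 = 141.9 kips.
Governing: min(270.4, 176.9, 141.9) = 141.9 kips → block shear.

141.9 kips (block shear governs)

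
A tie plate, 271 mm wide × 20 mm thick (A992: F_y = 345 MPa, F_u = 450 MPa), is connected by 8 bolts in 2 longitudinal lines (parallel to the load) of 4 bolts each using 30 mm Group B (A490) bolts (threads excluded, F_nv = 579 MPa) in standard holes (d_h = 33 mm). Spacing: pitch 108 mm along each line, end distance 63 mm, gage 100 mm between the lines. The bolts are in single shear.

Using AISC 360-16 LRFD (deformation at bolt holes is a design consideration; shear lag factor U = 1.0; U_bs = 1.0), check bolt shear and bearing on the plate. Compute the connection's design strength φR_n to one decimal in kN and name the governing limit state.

Bolt shear: A_b = π(30)²/4 = 706.86 mm². φR_n = 0.75 × 579 × 706.86 × 8 × 1 = 2455.6 kN.
Bearing (20 mm plate, F_u = 450 MPa): end bolts L_c = 63 − 33/2 = 46.5, R_n = min(1.2×46.5×20×450, 2.4×30×20×450) = 502.2 kN/bolt; interior L_c = 108 − 33 = 75, R_n = 648 kN/bolt. φR_n = 0.75 × (2×502.2 + 6×648) = 3669.3 kN.
Governing: min(2455.6, 3669.3) = 2455.6 kN → bolt shear.

2455.6 kN (bolt shear governs)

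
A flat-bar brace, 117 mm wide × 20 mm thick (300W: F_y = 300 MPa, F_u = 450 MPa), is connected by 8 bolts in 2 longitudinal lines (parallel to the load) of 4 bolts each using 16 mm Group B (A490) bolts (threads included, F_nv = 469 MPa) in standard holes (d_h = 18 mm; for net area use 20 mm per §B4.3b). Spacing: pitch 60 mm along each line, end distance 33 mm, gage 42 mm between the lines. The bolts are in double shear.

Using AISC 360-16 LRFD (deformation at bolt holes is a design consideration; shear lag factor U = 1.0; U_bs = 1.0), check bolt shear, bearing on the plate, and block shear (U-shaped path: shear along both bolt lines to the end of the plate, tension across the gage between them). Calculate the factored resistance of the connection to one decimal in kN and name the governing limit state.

Bolt shear: A_b = π(16)²/4 = 201.06 mm². φR_n = 0.75 × 469 × 201.06 × 8 × 2 = 1131.6 kN.
Bearing (20 mm plate, F_u = 450 MPa): end bolts L_c = 33 − 18/2 = 24, R_n = min(1.2×24×20×450, 2.4×16×20×450) = 259.2 kN/bolt; interior L_c = 60 − 18 = 42, R_n = 345.6 kN/bolt. φR_n = 0.75 × (2×259.2 + 6×345.6) = 1944.0 kN.
Block shear: shear path 2×[33+3×60] = 2×213 mm, A_gv = 8520, A_nv = 2×(213 − 3.5×20)×20 = 5720 mm²; tension across gage: (42 − 1×20)×20 = 440 mm². R_n = min(0.6×450×5720, 0.6×300×8520) + 1.0×450×440 = min(1544.4, 1533.6) + 198 = 1731.6 kN. φR_n = 0.75 × 1731.6 = 1298.7 kN.
Governing: min(1131.6, 1944.0, 1298.7) = 1131.6 kN → bolt shear.

1131.6 kN (bolt shear governs)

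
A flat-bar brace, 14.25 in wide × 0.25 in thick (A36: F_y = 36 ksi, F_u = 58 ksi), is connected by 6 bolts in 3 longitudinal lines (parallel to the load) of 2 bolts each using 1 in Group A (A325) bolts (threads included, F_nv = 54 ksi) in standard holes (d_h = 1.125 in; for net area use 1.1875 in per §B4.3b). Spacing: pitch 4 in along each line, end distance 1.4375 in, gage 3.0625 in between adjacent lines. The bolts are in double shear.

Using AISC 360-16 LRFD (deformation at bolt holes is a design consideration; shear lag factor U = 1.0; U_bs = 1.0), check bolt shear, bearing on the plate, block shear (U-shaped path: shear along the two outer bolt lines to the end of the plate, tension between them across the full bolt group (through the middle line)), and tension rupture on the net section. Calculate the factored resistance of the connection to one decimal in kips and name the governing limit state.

84.8 kips (block shear governs)

Bolt shear: A_b = π(1)²/4 = 0.7854 in². φR_n = 0.75 × 54 × 0.7854 × 6 × 2 = 381.7 kips.
Bearing (0.25 in plate, F_u = 58 ksi): end bolts L_c = 1.4375 − 1.125/2 = 0.875, R_n = min(1.2×0.875×0.25×58, 2.4×1×0.25×58) = 15.225 kips/bolt; interior L_c = 4 − 1.125 = 2.875, R_n = 34.8 kips/bolt. φR_n = 0.75 × (3×15.225 + 3×34.8) = 112.6 kips.
Block shear: shear path 2×[1.4375+1×4] = 2×5.4375 in, A_gv = 2.7188, A_nv = 2×(5.4375 − 1.5×1.1875)×0.25 = 1.8281 in²; tension across gage: (6.125 − 2×1.1875)×0.25 = 0.9375 in². R_n = min(0.6×58×1.8281, 0.6×36×2.7188) + 1.0×58×0.9375 = min(63.618, 58.726) + 54.375 = 113.1 kips. φR_n = 0.75 × 113.1 = 84.8 kips.
Tension rupture (net): A_n = (14.25 − 3×1.1875)×0.25 = 2.6719 in² (U = 1.0, A_e = A_n). φR_n = 0.75 × 58 × 2.6719 = 116.2 kips.
Governing: min(381.7, 112.6, 84.8, 116.2) = 84.8 kips → block shear.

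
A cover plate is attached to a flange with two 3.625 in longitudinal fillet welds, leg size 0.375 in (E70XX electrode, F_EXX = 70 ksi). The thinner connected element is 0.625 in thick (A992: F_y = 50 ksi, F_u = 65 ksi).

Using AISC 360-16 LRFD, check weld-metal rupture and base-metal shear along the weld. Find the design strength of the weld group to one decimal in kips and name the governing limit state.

Weld metal: throat = 0.707×0.375 = 0.26513 in, L = 2×3.625 = 7.25 in. φR_n = 0.75 × 0.6 × 70 × 0.26513 × 7.25 = 60.5 kips.
Base metal shear (0.625 in plate): yield φR_n = 1.0×0.6×50×0.625×7.25 = 135.9 kips; rupture φR_n = 0.75×0.6×65×0.625×7.25 = 132.5 kips; take 132.5 kips (rupture).
Governing: min(60.5, 132.5) = 60.5 kips → weld metal.

60.5 kips (weld metal governs)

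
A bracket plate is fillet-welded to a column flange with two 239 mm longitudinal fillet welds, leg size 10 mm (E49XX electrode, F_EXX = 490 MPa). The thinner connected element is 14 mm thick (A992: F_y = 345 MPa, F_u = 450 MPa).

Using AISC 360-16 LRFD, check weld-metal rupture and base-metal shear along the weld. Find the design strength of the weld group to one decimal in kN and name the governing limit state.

Weld metal: throat = 0.707×10 = 7.07 mm, L = 2×239 = 478 mm. φR_n = 0.75 × 0.6 × 490 × 7.07 × 478 = 745.2 kN.
Base metal shear (14 mm plate): yield φR_n = 1.0×0.6×345×14×478 = 1385.2 kN; rupture φR_n = 0.75×0.6×450×14×478 = 1355.1 kN; take 1355.1 kN (rupture).
Governing: min(745.2, 1355.1) = 745.2 kN → weld metal.

745.2 kN (weld metal governs)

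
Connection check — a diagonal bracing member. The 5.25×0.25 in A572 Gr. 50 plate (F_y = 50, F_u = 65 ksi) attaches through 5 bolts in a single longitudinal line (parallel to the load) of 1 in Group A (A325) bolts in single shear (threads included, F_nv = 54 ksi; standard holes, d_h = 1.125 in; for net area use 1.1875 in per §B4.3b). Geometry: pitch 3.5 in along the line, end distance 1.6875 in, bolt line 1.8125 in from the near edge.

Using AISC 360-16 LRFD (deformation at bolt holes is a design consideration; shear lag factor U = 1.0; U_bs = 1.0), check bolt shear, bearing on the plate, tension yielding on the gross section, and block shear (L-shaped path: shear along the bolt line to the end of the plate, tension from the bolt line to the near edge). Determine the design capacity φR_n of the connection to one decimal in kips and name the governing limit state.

59.1 kips (gross-section yield governs)

Bolt shear: A_b = π(1)²/4 = 0.7854 in². φR_n = 0.75 × 54 × 0.7854 × 5 × 1 = 159.0 kips.
Bearing (0.25 in plate, F_u = 65 ksi): end bolts L_c = 1.6875 − 1.125/2 = 1.125, R_n = min(1.2×1.125×0.25×65, 2.4×1×0.25×65) = 21.938 kips/bolt; interior L_c = 3.5 − 1.125 = 2.375, R_n = 39 kips/bolt. φR_n = 0.75 × (1×21.938 + 4×39) = 133.5 kips.
Tension yield (gross): A_g = 5.25×0.25 = 1.3125 in². φR_n = 0.90 × 50 × 1.3125 = 59.1 kips.
Block shear: shear path 1×[1.6875+4×3.5] = 1×15.6875 in, A_gv = 3.9219, A_nv = 1×(15.6875 − 4.5×1.1875)×0.25 = 2.5859 in²; tension to near edge: (1.8125 − 0.5×1.1875)×0.25 = 0.30469 in². R_n = min(0.6×65×2.5859, 0.6×50×3.9219) + 1.0×65×0.30469 = min(100.85, 117.66) + 19.805 = 120.66 kips. φR_n = 0.75 × 120.66 = 90.5 kips.
Governing: min(159.0, 133.5, 59.1, 90.5) = 59.1 kips → gross-section yield.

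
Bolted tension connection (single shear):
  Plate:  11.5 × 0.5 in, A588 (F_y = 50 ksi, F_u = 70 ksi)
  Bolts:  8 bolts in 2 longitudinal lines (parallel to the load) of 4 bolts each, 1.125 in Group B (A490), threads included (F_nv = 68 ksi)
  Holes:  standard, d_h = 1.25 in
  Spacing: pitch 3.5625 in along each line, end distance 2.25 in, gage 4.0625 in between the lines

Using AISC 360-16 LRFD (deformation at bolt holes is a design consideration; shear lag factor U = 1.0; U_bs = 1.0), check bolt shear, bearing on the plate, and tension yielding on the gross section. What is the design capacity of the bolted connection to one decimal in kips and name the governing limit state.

258.8 kips (gross-section yield governs)

Bolt shear: A_b = π(1.125)²/4 = 0.99402 in². φR_n = 0.75 × 68 × 0.99402 × 8 × 1 = 405.6 kips.
Bearing (0.5 in plate, F_u = 70 ksi): end bolts L_c = 2.25 − 1.25/2 = 1.625, R_n = min(1.2×1.625×0.5×70, 2.4×1.125×0.5×70) = 68.25 kips/bolt; interior L_c = 3.5625 − 1.25 = 2.3125, R_n = 94.5 kips/bolt. φR_n = 0.75 × (2×68.25 + 6×94.5) = 527.6 kips.
Tension yield (gross): A_g = 11.5×0.5 = 5.75 in². φR_n = 0.90 × 50 × 5.75 = 258.8 kips.
Governing: min(405.6, 527.6, 258.8) = 258.8 kips → gross-section yield.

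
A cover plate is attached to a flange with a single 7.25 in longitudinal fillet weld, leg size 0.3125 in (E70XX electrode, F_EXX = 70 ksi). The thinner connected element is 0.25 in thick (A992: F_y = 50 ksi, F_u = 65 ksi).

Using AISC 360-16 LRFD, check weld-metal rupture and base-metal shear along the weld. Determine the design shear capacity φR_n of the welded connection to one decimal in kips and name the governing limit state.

Weld metal: throat = 0.707×0.3125 = 0.22094 in, L = 7.25 in. φR_n = 0.75 × 0.6 × 70 × 0.22094 × 7.25 = 50.5 kips.
Base metal shear (0.25 in plate): yield φR_n = 1.0×0.6×50×0.25×7.25 = 54.4 kips; rupture φR_n = 0.75×0.6×65×0.25×7.25 = 53.0 kips; take 53.0 kips (rupture).
Governing: min(50.5, 53.0) = 50.5 kips → weld metal.

50.5 kips (weld metal governs)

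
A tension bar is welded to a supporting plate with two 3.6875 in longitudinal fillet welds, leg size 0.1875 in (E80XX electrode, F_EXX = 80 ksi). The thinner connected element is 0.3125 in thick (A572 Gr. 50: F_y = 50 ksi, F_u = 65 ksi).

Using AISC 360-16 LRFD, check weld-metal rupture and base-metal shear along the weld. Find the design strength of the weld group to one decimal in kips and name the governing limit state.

35.2 kips (weld metal governs)

Weld metal: throat = 0.707×0.1875 = 0.13256 in, L = 2×3.6875 = 7.375 in. φR_n = 0.75 × 0.6 × 80 × 0.13256 × 7.375 = 35.2 kips.
Base metal shear (0.3125 in plate): yield φR_n = 1.0×0.6×50×0.3125×7.375 = 69.1 kips; rupture φR_n = 0.75×0.6×65×0.3125×7.375 = 67.4 kips; take 67.4 kips (rupture).
Governing: min(35.2, 67.4) = 35.2 kips → weld metal.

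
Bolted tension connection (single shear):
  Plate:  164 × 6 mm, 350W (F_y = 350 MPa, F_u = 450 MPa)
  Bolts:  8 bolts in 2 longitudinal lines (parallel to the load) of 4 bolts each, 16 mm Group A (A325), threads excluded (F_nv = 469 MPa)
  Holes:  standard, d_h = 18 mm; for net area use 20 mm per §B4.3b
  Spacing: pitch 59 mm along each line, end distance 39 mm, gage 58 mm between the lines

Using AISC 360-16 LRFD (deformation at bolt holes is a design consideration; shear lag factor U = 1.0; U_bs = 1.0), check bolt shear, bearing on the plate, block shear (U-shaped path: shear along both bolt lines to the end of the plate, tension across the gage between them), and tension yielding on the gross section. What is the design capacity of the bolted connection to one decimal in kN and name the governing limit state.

310.0 kN (gross-section yield governs)

Bolt shear: A_b = π(16)²/4 = 201.06 mm². φR_n = 0.75 × 469 × 201.06 × 8 × 1 = 565.8 kN.
Bearing (6 mm plate, F_u = 450 MPa): end bolts L_c = 39 − 18/2 = 30, R_n = min(1.2×30×6×450, 2.4×16×6×450) = 97.2 kN/bolt; interior L_c = 59 − 18 = 41, R_n = 103.68 kN/bolt. φR_n = 0.75 × (2×97.2 + 6×103.68) = 612.4 kN.
Block shear: shear path 2×[39+3×59] = 2×216 mm, A_gv = 2592, A_nv = 2×(216 − 3.5×20)×6 = 1752 mm²; tension across gage: (58 − 1×20)×6 = 228 mm². R_n = min(0.6×450×1752, 0.6×350×2592) + 1.0×450×228 = min(473.04, 544.32) + 102.6 = 575.64 kN. φR_n = 0.75 × 575.64 = 431.7 kN.
Tension yield (gross): A_g = 164×6 = 984 mm². φR_n = 0.90 × 350 × 984 = 310.0 kN.
Governing: min(565.8, 612.4, 431.7, 310.0) = 310.0 kN → gross-section yield.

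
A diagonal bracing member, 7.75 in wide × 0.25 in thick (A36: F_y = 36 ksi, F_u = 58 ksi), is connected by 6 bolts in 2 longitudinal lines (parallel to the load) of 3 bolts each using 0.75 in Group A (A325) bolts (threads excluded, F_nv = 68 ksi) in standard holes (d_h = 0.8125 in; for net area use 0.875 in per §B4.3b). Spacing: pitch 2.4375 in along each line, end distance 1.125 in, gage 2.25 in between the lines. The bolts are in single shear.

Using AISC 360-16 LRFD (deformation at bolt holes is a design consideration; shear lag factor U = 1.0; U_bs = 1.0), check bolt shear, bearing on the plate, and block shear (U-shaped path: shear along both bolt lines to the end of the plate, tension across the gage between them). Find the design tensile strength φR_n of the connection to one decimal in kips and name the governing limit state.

Bolt shear: A_b = π(0.75)²/4 = 0.44179 in². φR_n = 0.75 × 68 × 0.44179 × 6 × 1 = 135.2 kips.
Bearing (0.25 in plate, F_u = 58 ksi): end bolts L_c = 1.125 − 0.8125/2 = 0.71875, R_n = min(1.2×0.71875×0.25×58, 2.4×0.75×0.25×58) = 12.506 kips/bolt; interior L_c = 2.4375 − 0.8125 = 1.625, R_n = 26.1 kips/bolt. φR_n = 0.75 × (2×12.506 + 4×26.1) = 97.1 kips.
Block shear: shear path 2×[1.125+2×2.4375] = 2×6 in, A_gv = 3, A_nv = 2×(6 − 2.5×0.875)×0.25 = 1.9063 in²; tension across gage: (2.25 − 1×0.875)×0.25 = 0.34375 in². R_n = min(0.6×58×1.9063, 0.6×36×3) + 1.0×58×0.34375 = min(66.339, 64.8) + 19.938 = 84.738 kips. φR_n = 0.75 × 84.738 = 63.6 kips.
Governing: min(135.2, 97.1, 63.6) = 63.6 kips → block shear.

63.6 kips (block shear governs)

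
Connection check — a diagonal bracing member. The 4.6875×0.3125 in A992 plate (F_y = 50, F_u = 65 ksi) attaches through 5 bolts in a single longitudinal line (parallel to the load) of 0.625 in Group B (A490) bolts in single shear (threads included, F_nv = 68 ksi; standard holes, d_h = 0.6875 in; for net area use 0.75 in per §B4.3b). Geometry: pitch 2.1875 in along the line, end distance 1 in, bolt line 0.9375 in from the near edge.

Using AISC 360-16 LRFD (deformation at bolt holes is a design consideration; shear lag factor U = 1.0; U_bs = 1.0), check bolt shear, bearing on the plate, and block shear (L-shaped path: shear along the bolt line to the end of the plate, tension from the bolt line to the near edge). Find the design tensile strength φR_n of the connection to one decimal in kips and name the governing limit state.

Bolt shear: A_b = π(0.625)²/4 = 0.3068 in². φR_n = 0.75 × 68 × 0.3068 × 5 × 1 = 78.2 kips.
Bearing (0.3125 in plate, F_u = 65 ksi): end bolts L_c = 1 − 0.6875/2 = 0.65625, R_n = min(1.2×0.65625×0.3125×65, 2.4×0.625×0.3125×65) = 15.996 kips/bolt; interior L_c = 2.1875 − 0.6875 = 1.5, R_n = 30.469 kips/bolt. φR_n = 0.75 × (1×15.996 + 4×30.469) = 103.4 kips.
Block shear: shear path 1×[1+4×2.1875] = 1×9.75 in, A_gv = 3.0469, A_nv = 1×(9.75 − 4.5×0.75)×0.3125 = 1.9922 in²; tension to near edge: (0.9375 − 0.5×0.75)×0.3125 = 0.17578 in². R_n = min(0.6×65×1.9922, 0.6×50×3.0469) + 1.0×65×0.17578 = min(77.696, 91.407) + 11.426 = 89.122 kips. φR_n = 0.75 × 89.122 = 66.8 kips.
Governing: min(78.2, 103.4, 66.8) = 66.8 kips → block shear.

66.8 kips (block shear governs)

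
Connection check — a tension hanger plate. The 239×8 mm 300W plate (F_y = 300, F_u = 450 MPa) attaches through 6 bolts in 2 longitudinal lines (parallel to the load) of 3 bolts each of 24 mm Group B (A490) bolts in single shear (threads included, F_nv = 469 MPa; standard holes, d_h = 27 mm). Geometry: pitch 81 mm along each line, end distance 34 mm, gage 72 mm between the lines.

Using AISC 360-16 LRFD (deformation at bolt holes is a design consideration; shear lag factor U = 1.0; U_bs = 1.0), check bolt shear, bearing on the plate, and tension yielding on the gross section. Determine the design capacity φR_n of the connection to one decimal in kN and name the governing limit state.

Bolt shear: A_b = π(24)²/4 = 452.39 mm². φR_n = 0.75 × 469 × 452.39 × 6 × 1 = 954.8 kN.
Bearing (8 mm plate, F_u = 450 MPa): end bolts L_c = 34 − 27/2 = 20.5, R_n = min(1.2×20.5×8×450, 2.4×24×8×450) = 88.56 kN/bolt; interior L_c = 81 − 27 = 54, R_n = 207.36 kN/bolt. φR_n = 0.75 × (2×88.56 + 4×207.36) = 754.9 kN.
Tension yield (gross): A_g = 239×8 = 1912 mm². φR_n = 0.90 × 300 × 1912 = 516.2 kN.
Governing: min(954.8, 754.9, 516.2) = 516.2 kN → gross-section yield.

516.2 kN (gross-section yield governs)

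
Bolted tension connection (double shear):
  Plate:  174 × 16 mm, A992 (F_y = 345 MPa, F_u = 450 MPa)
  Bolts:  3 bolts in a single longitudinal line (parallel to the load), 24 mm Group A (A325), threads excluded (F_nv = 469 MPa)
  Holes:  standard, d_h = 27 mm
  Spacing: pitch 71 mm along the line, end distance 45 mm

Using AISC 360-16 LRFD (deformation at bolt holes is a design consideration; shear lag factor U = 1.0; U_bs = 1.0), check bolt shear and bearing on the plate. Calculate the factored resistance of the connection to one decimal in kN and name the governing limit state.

774.4 kN (bearing governs)

Bolt shear: A_b = π(24)²/4 = 452.39 mm². φR_n = 0.75 × 469 × 452.39 × 3 × 2 = 954.8 kN.
Bearing (16 mm plate, F_u = 450 MPa): end bolts L_c = 45 − 27/2 = 31.5, R_n = min(1.2×31.5×16×450, 2.4×24×16×450) = 272.16 kN/bolt; interior L_c = 71 − 27 = 44, R_n = 380.16 kN/bolt. φR_n = 0.75 × (1×272.16 + 2×380.16) = 774.4 kN.
Governing: min(954.8, 774.4) = 774.4 kN → bearing.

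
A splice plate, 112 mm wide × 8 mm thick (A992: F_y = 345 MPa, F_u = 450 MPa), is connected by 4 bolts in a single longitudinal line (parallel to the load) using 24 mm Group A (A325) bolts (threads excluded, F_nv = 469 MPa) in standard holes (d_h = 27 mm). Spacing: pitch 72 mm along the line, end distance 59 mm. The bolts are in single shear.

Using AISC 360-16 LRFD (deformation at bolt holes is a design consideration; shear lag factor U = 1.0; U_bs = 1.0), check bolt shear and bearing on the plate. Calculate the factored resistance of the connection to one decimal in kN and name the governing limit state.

Bolt shear: A_b = π(24)²/4 = 452.39 mm². φR_n = 0.75 × 469 × 452.39 × 4 × 1 = 636.5 kN.
Bearing (8 mm plate, F_u = 450 MPa): end bolts L_c = 59 − 27/2 = 45.5, R_n = min(1.2×45.5×8×450, 2.4×24×8×450) = 196.56 kN/bolt; interior L_c = 72 − 27 = 45, R_n = 194.4 kN/bolt. φR_n = 0.75 × (1×196.56 + 3×194.4) = 584.8 kN.
Governing: min(636.5, 584.8) = 584.8 kN → bearing.

584.8 kN (bearing governs)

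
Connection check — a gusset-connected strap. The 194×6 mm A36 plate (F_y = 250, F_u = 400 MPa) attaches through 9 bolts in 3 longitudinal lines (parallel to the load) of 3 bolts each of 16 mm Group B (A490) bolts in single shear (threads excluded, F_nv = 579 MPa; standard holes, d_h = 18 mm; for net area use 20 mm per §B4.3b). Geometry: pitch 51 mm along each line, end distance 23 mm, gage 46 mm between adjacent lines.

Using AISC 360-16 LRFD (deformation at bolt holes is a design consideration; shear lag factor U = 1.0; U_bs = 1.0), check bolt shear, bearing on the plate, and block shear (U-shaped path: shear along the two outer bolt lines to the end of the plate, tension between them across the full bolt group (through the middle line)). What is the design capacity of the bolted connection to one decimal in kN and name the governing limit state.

Bolt shear: A_b = π(16)²/4 = 201.06 mm². φR_n = 0.75 × 579 × 201.06 × 9 × 1 = 785.8 kN.
Bearing (6 mm plate, F_u = 400 MPa): end bolts L_c = 23 − 18/2 = 14, R_n = min(1.2×14×6×400, 2.4×16×6×400) = 40.32 kN/bolt; interior L_c = 51 − 18 = 33, R_n = 92.16 kN/bolt. φR_n = 0.75 × (3×40.32 + 6×92.16) = 505.4 kN.
Block shear: shear path 2×[23+2×51] = 2×125 mm, A_gv = 1500, A_nv = 2×(125 − 2.5×20)×6 = 900 mm²; tension across gage: (92 − 2×20)×6 = 312 mm². R_n = min(0.6×400×900, 0.6×250×1500) + 1.0×400×312 = min(216, 225) + 124.8 = 340.8 kN. φR_n = 0.75 × 340.8 = 255.6 kN.
Governing: min(785.8, 505.4, 255.6) = 255.6 kN → block shear.

255.6 kN (block shear governs)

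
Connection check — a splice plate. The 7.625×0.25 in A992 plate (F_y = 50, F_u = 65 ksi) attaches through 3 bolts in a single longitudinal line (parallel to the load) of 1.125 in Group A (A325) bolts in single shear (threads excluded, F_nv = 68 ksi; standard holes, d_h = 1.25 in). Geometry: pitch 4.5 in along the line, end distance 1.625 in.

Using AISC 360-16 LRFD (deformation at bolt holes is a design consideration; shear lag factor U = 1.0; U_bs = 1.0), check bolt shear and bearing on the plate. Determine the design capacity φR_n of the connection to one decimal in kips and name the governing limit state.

80.4 kips (bearing governs)

Bolt shear: A_b = π(1.125)²/4 = 0.99402 in². φR_n = 0.75 × 68 × 0.99402 × 3 × 1 = 152.1 kips.
Bearing (0.25 in plate, F_u = 65 ksi): end bolts L_c = 1.625 − 1.25/2 = 1, R_n = min(1.2×1×0.25×65, 2.4×1.125×0.25×65) = 19.5 kips/bolt; interior L_c = 4.5 − 1.25 = 3.25, R_n = 43.875 kips/bolt. φR_n = 0.75 × (1×19.5 + 2×43.875) = 80.4 kips.
Governing: min(152.1, 80.4) = 80.4 kips → bearing.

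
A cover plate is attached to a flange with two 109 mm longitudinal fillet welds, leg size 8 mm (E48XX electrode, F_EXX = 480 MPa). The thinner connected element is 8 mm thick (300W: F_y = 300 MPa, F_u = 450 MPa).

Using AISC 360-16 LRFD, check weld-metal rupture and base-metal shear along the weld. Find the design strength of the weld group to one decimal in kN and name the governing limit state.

266.3 kN (weld metal governs)

Weld metal: throat = 0.707×8 = 5.656 mm, L = 2×109 = 218 mm. φR_n = 0.75 × 0.6 × 480 × 5.656 × 218 = 266.3 kN.
Base metal shear (8 mm plate): yield φR_n = 1.0×0.6×300×8×218 = 313.9 kN; rupture φR_n = 0.75×0.6×450×8×218 = 353.2 kN; take 313.9 kN (yield).
Governing: min(266.3, 313.9) = 266.3 kN → weld metal.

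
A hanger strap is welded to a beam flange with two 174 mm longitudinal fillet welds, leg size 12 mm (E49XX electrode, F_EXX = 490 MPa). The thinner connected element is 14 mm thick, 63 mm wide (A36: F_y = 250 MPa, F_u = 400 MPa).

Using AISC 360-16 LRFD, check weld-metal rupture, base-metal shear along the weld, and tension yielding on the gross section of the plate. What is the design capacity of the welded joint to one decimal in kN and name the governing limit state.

198.5 kN (gross-section yield governs)

Weld metal: throat = 0.707×12 = 8.484 mm, L = 2×174 = 348 mm. φR_n = 0.75 × 0.6 × 490 × 8.484 × 348 = 651.0 kN.
Base metal shear (14 mm plate): yield φR_n = 1.0×0.6×250×14×348 = 730.8 kN; rupture φR_n = 0.75×0.6×400×14×348 = 877.0 kN; take 730.8 kN (yield).
Tension yield (gross): A_g = 63×14 = 882 mm². φR_n = 0.90 × 250 × 882 = 198.5 kN.
Governing: min(651.0, 730.8, 198.5) = 198.5 kN → gross-section yield.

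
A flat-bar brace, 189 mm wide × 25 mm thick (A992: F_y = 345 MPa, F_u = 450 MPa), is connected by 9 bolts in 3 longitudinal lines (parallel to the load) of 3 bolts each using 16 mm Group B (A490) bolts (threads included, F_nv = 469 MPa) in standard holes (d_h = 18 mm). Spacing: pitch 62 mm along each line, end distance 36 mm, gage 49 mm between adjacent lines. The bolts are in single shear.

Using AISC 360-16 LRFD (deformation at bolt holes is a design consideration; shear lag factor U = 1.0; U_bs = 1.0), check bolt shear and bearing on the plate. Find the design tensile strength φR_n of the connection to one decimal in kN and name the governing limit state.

Bolt shear: A_b = π(16)²/4 = 201.06 mm². φR_n = 0.75 × 469 × 201.06 × 9 × 1 = 636.5 kN.
Bearing (25 mm plate, F_u = 450 MPa): end bolts L_c = 36 − 18/2 = 27, R_n = min(1.2×27×25×450, 2.4×16×25×450) = 364.5 kN/bolt; interior L_c = 62 − 18 = 44, R_n = 432 kN/bolt. φR_n = 0.75 × (3×364.5 + 6×432) = 2764.1 kN.
Governing: min(636.5, 2764.1) = 636.5 kN → bolt shear.

636.5 kN (bolt shear governs)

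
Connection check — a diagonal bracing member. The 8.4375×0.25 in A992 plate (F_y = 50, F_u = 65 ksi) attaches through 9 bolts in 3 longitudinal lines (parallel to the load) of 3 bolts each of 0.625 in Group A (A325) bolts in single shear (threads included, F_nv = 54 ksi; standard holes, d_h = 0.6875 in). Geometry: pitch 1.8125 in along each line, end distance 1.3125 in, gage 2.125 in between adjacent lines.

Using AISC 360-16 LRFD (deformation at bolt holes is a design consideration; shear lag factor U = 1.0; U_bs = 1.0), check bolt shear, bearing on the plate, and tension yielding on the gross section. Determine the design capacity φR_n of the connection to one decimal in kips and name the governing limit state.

94.9 kips (gross-section yield governs)

Bolt shear: A_b = π(0.625)²/4 = 0.3068 in². φR_n = 0.75 × 54 × 0.3068 × 9 × 1 = 111.8 kips.
Bearing (0.25 in plate, F_u = 65 ksi): end bolts L_c = 1.3125 − 0.6875/2 = 0.96875, R_n = min(1.2×0.96875×0.25×65, 2.4×0.625×0.25×65) = 18.891 kips/bolt; interior L_c = 1.8125 − 0.6875 = 1.125, R_n = 21.938 kips/bolt. φR_n = 0.75 × (3×18.891 + 6×21.938) = 141.2 kips.
Tension yield (gross): A_g = 8.4375×0.25 = 2.1094 in². φR_n = 0.90 × 50 × 2.1094 = 94.9 kips.
Governing: min(111.8, 141.2, 94.9) = 94.9 kips → gross-section yield.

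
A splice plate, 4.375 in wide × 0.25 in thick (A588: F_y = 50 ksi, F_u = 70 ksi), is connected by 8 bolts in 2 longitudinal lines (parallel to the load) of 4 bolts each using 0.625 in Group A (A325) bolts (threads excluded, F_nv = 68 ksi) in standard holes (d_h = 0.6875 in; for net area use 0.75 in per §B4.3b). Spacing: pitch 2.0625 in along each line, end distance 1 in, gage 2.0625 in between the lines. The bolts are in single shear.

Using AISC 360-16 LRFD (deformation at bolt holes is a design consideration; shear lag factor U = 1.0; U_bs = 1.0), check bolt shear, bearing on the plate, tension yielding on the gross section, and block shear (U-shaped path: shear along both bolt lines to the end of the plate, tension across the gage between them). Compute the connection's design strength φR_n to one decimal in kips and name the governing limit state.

49.2 kips (gross-section yield governs)

Bolt shear: A_b = π(0.625)²/4 = 0.3068 in². φR_n = 0.75 × 68 × 0.3068 × 8 × 1 = 125.2 kips.
Bearing (0.25 in plate, F_u = 70 ksi): end bolts L_c = 1 − 0.6875/2 = 0.65625, R_n = min(1.2×0.65625×0.25×70, 2.4×0.625×0.25×70) = 13.781 kips/bolt; interior L_c = 2.0625 − 0.6875 = 1.375, R_n = 26.25 kips/bolt. φR_n = 0.75 × (2×13.781 + 6×26.25) = 138.8 kips.
Tension yield (gross): A_g = 4.375×0.25 = 1.0938 in². φR_n = 0.90 × 50 × 1.0938 = 49.2 kips.
Block shear: shear path 2×[1+3×2.0625] = 2×7.1875 in, A_gv = 3.5938, A_nv = 2×(7.1875 − 3.5×0.75)×0.25 = 2.2813 in²; tension across gage: (2.0625 − 1×0.75)×0.25 = 0.32813 in². R_n = min(0.6×70×2.2813, 0.6×50×3.5938) + 1.0×70×0.32813 = min(95.815, 107.81) + 22.969 = 118.78 kips. φR_n = 0.75 × 118.78 = 89.1 kips.
Governing: min(125.2, 138.8, 49.2, 89.1) = 49.2 kips → gross-section yield.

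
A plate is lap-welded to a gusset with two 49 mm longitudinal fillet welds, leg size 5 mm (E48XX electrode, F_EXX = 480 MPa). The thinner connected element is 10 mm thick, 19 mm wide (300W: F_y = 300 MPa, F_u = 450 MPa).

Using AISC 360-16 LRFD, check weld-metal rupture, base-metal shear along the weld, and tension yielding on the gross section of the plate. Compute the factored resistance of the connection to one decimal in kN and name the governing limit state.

51.3 kN (gross-section yield governs)

Weld metal: throat = 0.707×5 = 3.535 mm, L = 2×49 = 98 mm. φR_n = 0.75 × 0.6 × 480 × 3.535 × 98 = 74.8 kN.
Base metal shear (10 mm plate): yield φR_n = 1.0×0.6×300×10×98 = 176.4 kN; rupture φR_n = 0.75×0.6×450×10×98 = 198.5 kN; take 176.4 kN (yield).
Tension yield (gross): A_g = 19×10 = 190 mm². φR_n = 0.90 × 300 × 190 = 51.3 kN.
Governing: min(74.8, 176.4, 51.3) = 51.3 kN → gross-section yield.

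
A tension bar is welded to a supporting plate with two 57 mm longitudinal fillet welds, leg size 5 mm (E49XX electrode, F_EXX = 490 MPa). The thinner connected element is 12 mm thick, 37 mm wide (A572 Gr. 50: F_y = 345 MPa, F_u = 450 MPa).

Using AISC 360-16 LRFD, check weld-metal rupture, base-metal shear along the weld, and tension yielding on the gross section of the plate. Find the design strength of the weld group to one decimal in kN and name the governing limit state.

88.9 kN (weld metal governs)

Weld metal: throat = 0.707×5 = 3.535 mm, L = 2×57 = 114 mm. φR_n = 0.75 × 0.6 × 490 × 3.535 × 114 = 88.9 kN.
Base metal shear (12 mm plate): yield φR_n = 1.0×0.6×345×12×114 = 283.2 kN; rupture φR_n = 0.75×0.6×450×12×114 = 277.0 kN; take 277.0 kN (rupture).
Tension yield (gross): A_g = 37×12 = 444 mm². φR_n = 0.90 × 345 × 444 = 137.9 kN.
Governing: min(88.9, 277.0, 137.9) = 88.9 kN → weld metal.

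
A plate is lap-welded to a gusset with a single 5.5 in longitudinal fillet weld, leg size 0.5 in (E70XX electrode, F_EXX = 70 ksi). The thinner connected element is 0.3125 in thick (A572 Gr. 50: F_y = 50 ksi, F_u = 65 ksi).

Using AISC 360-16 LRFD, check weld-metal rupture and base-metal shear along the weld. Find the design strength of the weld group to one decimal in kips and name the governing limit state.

Weld metal: throat = 0.707×0.5 = 0.3535 in, L = 5.5 in. φR_n = 0.75 × 0.6 × 70 × 0.3535 × 5.5 = 61.2 kips.
Base metal shear (0.3125 in plate): yield φR_n = 1.0×0.6×50×0.3125×5.5 = 51.6 kips; rupture φR_n = 0.75×0.6×65×0.3125×5.5 = 50.3 kips; take 50.3 kips (rupture).
Governing: min(61.2, 50.3) = 50.3 kips → base-metal shear.

50.3 kips (base-metal shear governs)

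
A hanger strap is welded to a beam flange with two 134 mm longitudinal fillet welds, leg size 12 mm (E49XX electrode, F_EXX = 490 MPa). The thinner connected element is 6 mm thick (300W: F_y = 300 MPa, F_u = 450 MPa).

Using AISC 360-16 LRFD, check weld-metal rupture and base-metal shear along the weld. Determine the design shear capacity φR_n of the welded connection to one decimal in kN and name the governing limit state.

289.4 kN (base-metal shear governs)

Weld metal: throat = 0.707×12 = 8.484 mm, L = 2×134 = 268 mm. φR_n = 0.75 × 0.6 × 490 × 8.484 × 268 = 501.4 kN.
Base metal shear (6 mm plate): yield φR_n = 1.0×0.6×300×6×268 = 289.4 kN; rupture φR_n = 0.75×0.6×450×6×268 = 325.6 kN; take 289.4 kN (yield).
Governing: min(501.4, 289.4) = 289.4 kN → base-metal shear.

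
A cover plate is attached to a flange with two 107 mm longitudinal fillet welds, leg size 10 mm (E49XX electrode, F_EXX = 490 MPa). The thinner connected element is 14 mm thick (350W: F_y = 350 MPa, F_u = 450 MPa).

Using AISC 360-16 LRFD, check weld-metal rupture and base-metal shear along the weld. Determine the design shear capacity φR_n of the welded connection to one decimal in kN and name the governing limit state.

Weld metal: throat = 0.707×10 = 7.07 mm, L = 2×107 = 214 mm. φR_n = 0.75 × 0.6 × 490 × 7.07 × 214 = 333.6 kN.
Base metal shear (14 mm plate): yield φR_n = 1.0×0.6×350×14×214 = 629.2 kN; rupture φR_n = 0.75×0.6×450×14×214 = 606.7 kN; take 606.7 kN (rupture).
Governing: min(333.6, 606.7) = 333.6 kN → weld metal.

333.6 kN (weld metal governs)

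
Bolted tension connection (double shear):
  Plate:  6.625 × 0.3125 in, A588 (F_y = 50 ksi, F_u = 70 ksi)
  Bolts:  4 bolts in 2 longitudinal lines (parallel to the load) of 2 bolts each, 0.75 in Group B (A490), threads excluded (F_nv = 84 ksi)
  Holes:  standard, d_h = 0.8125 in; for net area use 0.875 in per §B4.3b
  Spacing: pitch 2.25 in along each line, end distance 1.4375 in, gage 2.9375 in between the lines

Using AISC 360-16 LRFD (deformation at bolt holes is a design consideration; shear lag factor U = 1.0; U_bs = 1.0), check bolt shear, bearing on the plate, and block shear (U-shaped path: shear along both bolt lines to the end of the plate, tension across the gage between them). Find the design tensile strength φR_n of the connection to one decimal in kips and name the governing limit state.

80.6 kips (block shear governs)

Bolt shear: A_b = π(0.75)²/4 = 0.44179 in². φR_n = 0.75 × 84 × 0.44179 × 4 × 2 = 222.7 kips.
Bearing (0.3125 in plate, F_u = 70 ksi): end bolts L_c = 1.4375 − 0.8125/2 = 1.03125, R_n = min(1.2×1.03125×0.3125×70, 2.4×0.75×0.3125×70) = 27.07 kips/bolt; interior L_c = 2.25 − 0.8125 = 1.4375, R_n = 37.734 kips/bolt. φR_n = 0.75 × (2×27.07 + 2×37.734) = 97.2 kips.
Block shear: shear path 2×[1.4375+1×2.25] = 2×3.6875 in, A_gv = 2.3047, A_nv = 2×(3.6875 − 1.5×0.875)×0.3125 = 1.4844 in²; tension across gage: (2.9375 − 1×0.875)×0.3125 = 0.64453 in². R_n = min(0.6×70×1.4844, 0.6×50×2.3047) + 1.0×70×0.64453 = min(62.345, 69.141) + 45.117 = 107.46 kips. φR_n = 0.75 × 107.46 = 80.6 kips.
Governing: min(222.7, 97.2, 80.6) = 80.6 kips → block shear.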